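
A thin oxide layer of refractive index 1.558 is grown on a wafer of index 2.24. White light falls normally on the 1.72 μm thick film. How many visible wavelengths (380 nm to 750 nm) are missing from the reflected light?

7

Top surface (1.0 → 1.558): reflection off a higher-index medium gives a half-wave phase shift.
Bottom surface (1.558 → 2.24): reflection off a higher-index medium gives a half-wave phase shift.
The two reflections carry the same phase change, so no net offset.
So the condition for destructive reflection is 2 n t = (m + ½) λ.
λ = 2 n t / (m + ½) = 5360 / (m + ½) nm.
m=6: 825 nm (IR); m=7: 715 nm (visible); m=8: 631 nm (visible); m=9: 564 nm (visible); m=10: 510 nm (visible); m=11: 466 nm (visible); m=12: 429 nm (visible); m=13: 397 nm (visible); m=14: 370 nm (UV).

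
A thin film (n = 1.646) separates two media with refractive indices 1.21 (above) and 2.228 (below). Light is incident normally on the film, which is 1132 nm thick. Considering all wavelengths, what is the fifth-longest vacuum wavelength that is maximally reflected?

745 nm

Top surface (1.21 → 1.646): reflection off a higher-index medium gives a half-wave phase shift.
At the lower boundary (n = 1.646 to n = 2.228) the reflected ray undergoes a half-wave phase shift.
Zero or two π shifts → no net half-wave offset.
For bright reflection here: 2 n t = m λ.
λ = 2 n t / m. The fifth-longest wavelength is m = 5: λ = 2 × 1.646 × 1132 / 5.00 = 745 nm.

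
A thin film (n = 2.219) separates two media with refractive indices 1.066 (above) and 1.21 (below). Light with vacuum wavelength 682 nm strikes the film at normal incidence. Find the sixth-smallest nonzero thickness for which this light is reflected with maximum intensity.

Ray reflecting at the top interface goes from n = 1.066 toward n = 2.219: a half-wave phase shift.
Bottom surface (2.219 → 1.21): reflection off a lower-index medium gives no phase shift.
Net: one phase inversion between the two reflected rays.
So the condition for constructive reflection is 2 n t = (m + ½) λ.
The sixth-smallest nonzero thickness corresponds to m = 5: t = (m + ½) λ / (2 n) = 5.50 × 682 / (2 × 2.219) = 845 nm.

845 nm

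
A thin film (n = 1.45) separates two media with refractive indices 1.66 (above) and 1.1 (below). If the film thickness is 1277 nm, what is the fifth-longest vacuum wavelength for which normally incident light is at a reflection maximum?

741 nm

Top surface (1.66 → 1.45): reflection off a lower-index medium gives no phase shift.
Bottom surface (1.45 → 1.1): reflection off a lower-index medium gives no phase shift.
Net: no relative phase inversion (both shifts match).
With no net inversion, constructive interference in reflection requires 2 n t = m λ.
λ = 2 n t / m. The fifth-longest wavelength is m = 5: λ = 2 × 1.45 × 1277 / 5.00 = 741 nm.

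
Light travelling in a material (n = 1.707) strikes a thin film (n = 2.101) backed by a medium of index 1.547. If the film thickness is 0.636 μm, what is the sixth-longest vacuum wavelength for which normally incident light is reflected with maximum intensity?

At the upper boundary (n = 1.707 to n = 2.101) the reflected ray undergoes a half-wave phase shift.
Ray reflecting at the bottom interface goes from n = 2.101 toward n = 1.547: no phase shift.
Net: one phase inversion between the two reflected rays.
So the condition for constructive reflection is 2 n t = (m + ½) λ.
λ = 2 n t / (m + ½). The sixth-longest wavelength is m = 5: λ = 2 × 2.101 × 636 / 5.50 = 486 nm.

486 nm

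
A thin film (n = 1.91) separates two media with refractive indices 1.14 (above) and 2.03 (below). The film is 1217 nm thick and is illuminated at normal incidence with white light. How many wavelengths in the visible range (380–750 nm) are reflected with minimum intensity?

Ray reflecting at the top interface goes from n = 1.14 toward n = 1.91: a half-wave phase shift.
At the lower boundary (n = 1.91 to n = 2.03) the reflected ray undergoes a half-wave phase shift.
Net: no relative phase inversion (both shifts match).
For dark reflection here: 2 n t = (m + ½) λ.
λ = 2 n t / (m + ½) = 4649 / (m + ½) nm.
m=5: 845 nm (IR); m=6: 715 nm (visible); m=7: 620 nm (visible); m=8: 547 nm (visible); m=9: 489 nm (visible); m=10: 443 nm (visible); m=11: 404 nm (visible); m=12: 372 nm (UV).

6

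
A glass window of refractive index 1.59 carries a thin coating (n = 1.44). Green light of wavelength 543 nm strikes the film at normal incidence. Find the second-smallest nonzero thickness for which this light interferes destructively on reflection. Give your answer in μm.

0.283 μm

At the upper boundary (n = 1.0 to n = 1.44) the reflected ray undergoes a half-wave phase shift.
At the lower boundary (n = 1.44 to n = 1.59) the reflected ray undergoes a half-wave phase shift.
Zero or two π shifts → no net half-wave offset.
With no net inversion, destructive interference in reflection requires 2 n t = (m + ½) λ.
The second-smallest nonzero thickness corresponds to m = 1: t = (m + ½) λ / (2 n) = 1.50 × 543 / (2 × 1.44) = 283 nm.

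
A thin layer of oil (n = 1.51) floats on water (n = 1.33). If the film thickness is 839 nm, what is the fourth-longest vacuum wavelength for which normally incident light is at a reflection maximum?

Ray reflecting at the top interface goes from n = 1.0 toward n = 1.51: a half-wave phase shift.
At the lower boundary (n = 1.51 to n = 1.33) the reflected ray undergoes no phase shift.
The two reflections differ by half a wavelength.
With one net inversion, constructive interference in reflection requires 2 n t = (m + ½) λ.
λ = 2 n t / (m + ½). The fourth-longest wavelength is m = 3: λ = 2 × 1.51 × 839 / 3.50 = 724 nm.

724 nm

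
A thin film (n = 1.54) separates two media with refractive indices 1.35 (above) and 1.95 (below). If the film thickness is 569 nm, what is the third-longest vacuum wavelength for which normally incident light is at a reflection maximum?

Top surface (1.35 → 1.54): reflection off a higher-index medium gives a half-wave phase shift.
At the lower boundary (n = 1.54 to n = 1.95) the reflected ray undergoes a half-wave phase shift.
Net: no relative phase inversion (both shifts match).
So the condition for constructive reflection is 2 n t = m λ.
λ = 2 n t / m. The third-longest wavelength is m = 3: λ = 2 × 1.54 × 569 / 3.00 = 584 nm.

584 nm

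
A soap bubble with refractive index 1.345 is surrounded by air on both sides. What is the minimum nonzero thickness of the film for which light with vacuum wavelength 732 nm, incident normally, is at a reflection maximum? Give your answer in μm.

0.136 μm

At the upper boundary (n = 1.0 to n = 1.345) the reflected ray undergoes a half-wave phase shift.
Ray reflecting at the bottom interface goes from n = 1.345 toward n = 1.0: no phase shift.
The two reflections differ by half a wavelength.
For bright reflection here: 2 n t = (m + ½) λ.
Minimum at m = 0: t = λ / (4 n) = 732 / (4 × 1.345) = 136 nm.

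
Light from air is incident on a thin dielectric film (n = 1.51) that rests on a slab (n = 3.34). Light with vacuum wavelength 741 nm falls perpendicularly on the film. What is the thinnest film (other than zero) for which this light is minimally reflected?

123 nm

Top surface (1.0 → 1.51): reflection off a higher-index medium gives a half-wave phase shift.
At the lower boundary (n = 1.51 to n = 3.34) the reflected ray undergoes a half-wave phase shift.
The two reflections carry the same phase change, so no net offset.
So the condition for destructive reflection is 2 n t = (m + ½) λ.
Minimum at m = 0: t = λ / (4 n) = 741 / (4 × 1.51) = 123 nm.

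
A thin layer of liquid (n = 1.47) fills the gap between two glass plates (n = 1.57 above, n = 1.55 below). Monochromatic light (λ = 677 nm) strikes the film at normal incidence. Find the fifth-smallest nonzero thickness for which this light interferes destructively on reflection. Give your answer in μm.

Ray reflecting at the top interface goes from n = 1.57 toward n = 1.47: no phase shift.
Ray reflecting at the bottom interface goes from n = 1.47 toward n = 1.55: a half-wave phase shift.
Exactly one π shift → a net half-wave offset.
With one net inversion, destructive interference in reflection requires 2 n t = m λ.
The fifth-smallest nonzero thickness corresponds to m = 5: t = m λ / (2 n) = 5.00 × 677 / (2 × 1.47) = 1151 nm.

1.15 μm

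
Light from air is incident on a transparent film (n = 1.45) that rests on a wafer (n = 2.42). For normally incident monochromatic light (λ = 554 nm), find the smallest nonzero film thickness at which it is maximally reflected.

191 nm

At the upper boundary (n = 1.0 to n = 1.45) the reflected ray undergoes a half-wave phase shift.
At the lower boundary (n = 1.45 to n = 2.42) the reflected ray undergoes a half-wave phase shift.
Zero or two π shifts → no net half-wave offset.
For bright reflection here: 2 n t = m λ.
Minimum nonzero at m = 1: t = λ / (2 n) = 554 / (2 × 1.45) = 191 nm.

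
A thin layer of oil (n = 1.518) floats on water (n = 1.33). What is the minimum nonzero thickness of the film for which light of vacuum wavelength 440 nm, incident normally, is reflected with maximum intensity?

72.5 nm

Ray reflecting at the top interface goes from n = 1.0 toward n = 1.518: a half-wave phase shift.
At the lower boundary (n = 1.518 to n = 1.33) the reflected ray undergoes no phase shift.
The two reflections differ by half a wavelength.
With one net inversion, constructive interference in reflection requires 2 n t = (m + ½) λ.
Minimum at m = 0: t = λ / (4 n) = 440 / (4 × 1.518) = 72.5 nm.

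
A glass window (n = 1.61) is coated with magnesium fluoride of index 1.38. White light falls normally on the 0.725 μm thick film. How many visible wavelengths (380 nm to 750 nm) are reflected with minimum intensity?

At the upper boundary (n = 1.0 to n = 1.38) the reflected ray undergoes a half-wave phase shift.
At the lower boundary (n = 1.38 to n = 1.61) the reflected ray undergoes a half-wave phase shift.
The two reflections carry the same phase change, so no net offset.
So the condition for destructive reflection is 2 n t = (m + ½) λ.
λ = 2 n t / (m + ½) = 2001 / (m + ½) nm.
m=2: 800 nm (IR); m=3: 572 nm (visible); m=4: 445 nm (visible); m=5: 364 nm (UV).

2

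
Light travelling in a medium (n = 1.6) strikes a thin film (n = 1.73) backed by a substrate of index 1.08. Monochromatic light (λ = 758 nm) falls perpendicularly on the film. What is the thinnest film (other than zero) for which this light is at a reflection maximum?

Ray reflecting at the top interface goes from n = 1.6 toward n = 1.73: a half-wave phase shift.
At the lower boundary (n = 1.73 to n = 1.08) the reflected ray undergoes no phase shift.
The two reflections differ by half a wavelength.
So the condition for constructive reflection is 2 n t = (m + ½) λ.
Minimum at m = 0: t = λ / (4 n) = 758 / (4 × 1.73) = 110 nm.

110 nm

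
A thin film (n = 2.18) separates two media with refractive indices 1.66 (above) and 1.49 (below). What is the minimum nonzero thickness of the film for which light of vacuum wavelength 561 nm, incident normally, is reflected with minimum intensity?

129 nm

Top surface (1.66 → 2.18): reflection off a higher-index medium gives a half-wave phase shift.
Ray reflecting at the bottom interface goes from n = 2.18 toward n = 1.49: no phase shift.
The two reflections differ by half a wavelength.
For weak reflection here: 2 n t = m λ.
Minimum nonzero at m = 1: t = λ / (2 n) = 561 / (2 × 2.18) = 129 nm.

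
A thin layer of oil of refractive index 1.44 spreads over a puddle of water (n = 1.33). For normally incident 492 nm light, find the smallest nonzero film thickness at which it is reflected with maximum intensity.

85.4 nm

At the upper boundary (n = 1.0 to n = 1.44) the reflected ray undergoes a half-wave phase shift.
Bottom surface (1.44 → 1.33): reflection off a lower-index medium gives no phase shift.
Net: one phase inversion between the two reflected rays.
So the condition for constructive reflection is 2 n t = (m + ½) λ.
Minimum at m = 0: t = λ / (4 n) = 492 / (4 × 1.44) = 85.4 nm.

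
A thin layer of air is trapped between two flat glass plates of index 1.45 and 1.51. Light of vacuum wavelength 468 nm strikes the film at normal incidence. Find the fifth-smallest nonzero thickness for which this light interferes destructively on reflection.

1170 nm

Ray reflecting at the top interface goes from n = 1.45 toward n = 1.0: no phase shift.
At the lower boundary (n = 1.0 to n = 1.51) the reflected ray undergoes a half-wave phase shift.
Exactly one π shift → a net half-wave offset.
So the condition for destructive reflection is 2 n t = m λ.
The fifth-smallest nonzero thickness corresponds to m = 5: t = m λ / (2 n) = 5.00 × 468 / (2 × 1.0) = 1170 nm.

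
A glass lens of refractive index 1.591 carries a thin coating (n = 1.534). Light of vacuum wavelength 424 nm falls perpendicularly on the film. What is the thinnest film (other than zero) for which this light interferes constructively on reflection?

138 nm

Top surface (1.0 → 1.534): reflection off a higher-index medium gives a half-wave phase shift.
At the lower boundary (n = 1.534 to n = 1.591) the reflected ray undergoes a half-wave phase shift.
The two reflections carry the same phase change, so no net offset.
With no net inversion, constructive interference in reflection requires 2 n t = m λ.
Minimum nonzero at m = 1: t = λ / (2 n) = 424 / (2 × 1.534) = 138 nm.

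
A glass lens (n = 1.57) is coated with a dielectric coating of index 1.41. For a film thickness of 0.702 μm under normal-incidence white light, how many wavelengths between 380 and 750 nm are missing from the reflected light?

Top surface (1.0 → 1.41): reflection off a higher-index medium gives a half-wave phase shift.
At the lower boundary (n = 1.41 to n = 1.57) the reflected ray undergoes a half-wave phase shift.
Zero or two π shifts → no net half-wave offset.
With no net inversion, destructive interference in reflection requires 2 n t = (m + ½) λ.
λ = 2 n t / (m + ½) = 1980 / (m + ½) nm.
m=2: 792 nm (IR); m=3: 566 nm (visible); m=4: 440 nm (visible); m=5: 360 nm (UV).

2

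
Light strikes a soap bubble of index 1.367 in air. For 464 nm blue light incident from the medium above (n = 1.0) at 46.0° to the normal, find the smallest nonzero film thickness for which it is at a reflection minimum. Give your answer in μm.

0.200 μm

At the upper boundary (n = 1.0 to n = 1.367) the reflected ray undergoes a half-wave phase shift.
Bottom surface (1.367 → 1.0): reflection off a lower-index medium gives no phase shift.
Exactly one π shift → a net half-wave offset.
With one net inversion, destructive interference in reflection requires 2 n t cos θ_r = m λ.
Snell's law: 1.0 sin 46.0° = 1.367 sin θ_r → sin θ_r = 0.526, cos θ_r = 0.850.
Minimum nonzero at m = 1: t = λ / (2 n cos θ_r) = 464 / (2 × 1.367 × 0.850) = 200 nm.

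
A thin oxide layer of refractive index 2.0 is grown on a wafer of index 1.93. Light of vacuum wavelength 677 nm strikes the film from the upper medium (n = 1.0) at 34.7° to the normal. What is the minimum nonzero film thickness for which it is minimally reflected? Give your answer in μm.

0.177 μm

Ray reflecting at the top interface goes from n = 1.0 toward n = 2.0: a half-wave phase shift.
Bottom surface (2.0 → 1.93): reflection off a lower-index medium gives no phase shift.
The two reflections differ by half a wavelength.
With one net inversion, destructive interference in reflection requires 2 n t cos θ_r = m λ.
Snell's law: 1.0 sin 34.7° = 2.0 sin θ_r → sin θ_r = 0.285, cos θ_r = 0.959.
Minimum nonzero at m = 1: t = λ / (2 n cos θ_r) = 677 / (2 × 2.0 × 0.959) = 177 nm.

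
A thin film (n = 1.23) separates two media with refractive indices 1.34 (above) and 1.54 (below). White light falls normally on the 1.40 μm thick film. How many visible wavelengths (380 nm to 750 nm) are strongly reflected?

4

At the upper boundary (n = 1.34 to n = 1.23) the reflected ray undergoes no phase shift.
Bottom surface (1.23 → 1.54): reflection off a higher-index medium gives a half-wave phase shift.
Net: one phase inversion between the two reflected rays.
For bright reflection here: 2 n t = (m + ½) λ.
λ = 2 n t / (m + ½) = 3444 / (m + ½) nm.
m=4: 765 nm (IR); m=5: 626 nm (visible); m=6: 530 nm (visible); m=7: 459 nm (visible); m=8: 405 nm (visible); m=9: 363 nm (UV).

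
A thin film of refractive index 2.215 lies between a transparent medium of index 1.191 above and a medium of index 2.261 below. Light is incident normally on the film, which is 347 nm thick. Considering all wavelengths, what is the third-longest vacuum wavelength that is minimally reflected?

615 nm

Ray reflecting at the top interface goes from n = 1.191 toward n = 2.215: a half-wave phase shift.
At the lower boundary (n = 2.215 to n = 2.261) the reflected ray undergoes a half-wave phase shift.
Net: no relative phase inversion (both shifts match).
So the condition for destructive reflection is 2 n t = (m + ½) λ.
λ = 2 n t / (m + ½). The third-longest wavelength is m = 2: λ = 2 × 2.215 × 347 / 2.50 = 615 nm.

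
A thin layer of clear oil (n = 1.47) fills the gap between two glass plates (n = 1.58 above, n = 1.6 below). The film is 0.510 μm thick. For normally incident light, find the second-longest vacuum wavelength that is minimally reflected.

Ray reflecting at the top interface goes from n = 1.58 toward n = 1.47: no phase shift.
Ray reflecting at the bottom interface goes from n = 1.47 toward n = 1.6: a half-wave phase shift.
The two reflections differ by half a wavelength.
With one net inversion, destructive interference in reflection requires 2 n t = m λ.
λ = 2 n t / m. The second-longest wavelength is m = 2: λ = 2 × 1.47 × 510 / 2.00 = 750 nm.

750 nm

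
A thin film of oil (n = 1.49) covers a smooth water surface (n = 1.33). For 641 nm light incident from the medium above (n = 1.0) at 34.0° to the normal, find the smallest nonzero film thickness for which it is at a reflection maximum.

Ray reflecting at the top interface goes from n = 1.0 toward n = 1.49: a half-wave phase shift.
Ray reflecting at the bottom interface goes from n = 1.49 toward n = 1.33: no phase shift.
Net: one phase inversion between the two reflected rays.
For bright reflection here: 2 n t cos θ_r = (m + ½) λ.
Snell's law: 1.0 sin 34.0° = 1.49 sin θ_r → sin θ_r = 0.375, cos θ_r = 0.927.
Minimum at m = 0: t = λ / (4 n cos θ_r) = 641 / (4 × 1.49 × 0.927) = 116 nm.

116 nm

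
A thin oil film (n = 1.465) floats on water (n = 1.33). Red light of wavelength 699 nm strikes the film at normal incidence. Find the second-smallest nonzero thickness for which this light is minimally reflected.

477 nm

Ray reflecting at the top interface goes from n = 1.0 toward n = 1.465: a half-wave phase shift.
At the lower boundary (n = 1.465 to n = 1.33) the reflected ray undergoes no phase shift.
The two reflections differ by half a wavelength.
For minimum reflection here: 2 n t = m λ.
The second-smallest nonzero thickness corresponds to m = 2: t = m λ / (2 n) = 2.00 × 699 / (2 × 1.465) = 477 nm.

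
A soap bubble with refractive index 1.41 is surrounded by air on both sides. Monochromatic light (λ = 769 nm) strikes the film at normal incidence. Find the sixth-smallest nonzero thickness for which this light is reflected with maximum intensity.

Ray reflecting at the top interface goes from n = 1.0 toward n = 1.41: a half-wave phase shift.
At the lower boundary (n = 1.41 to n = 1.0) the reflected ray undergoes no phase shift.
Exactly one π shift → a net half-wave offset.
So the condition for constructive reflection is 2 n t = (m + ½) λ.
The sixth-smallest nonzero thickness corresponds to m = 5: t = (m + ½) λ / (2 n) = 5.50 × 769 / (2 × 1.41) = 1500 nm.

1500 nm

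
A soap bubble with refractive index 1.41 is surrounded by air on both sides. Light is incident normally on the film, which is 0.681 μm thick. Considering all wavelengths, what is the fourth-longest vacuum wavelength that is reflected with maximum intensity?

549 nm

Top surface (1.0 → 1.41): reflection off a higher-index medium gives a half-wave phase shift.
At the lower boundary (n = 1.41 to n = 1.0) the reflected ray undergoes no phase shift.
The two reflections differ by half a wavelength.
With one net inversion, constructive interference in reflection requires 2 n t = (m + ½) λ.
λ = 2 n t / (m + ½). The fourth-longest wavelength is m = 3: λ = 2 × 1.41 × 681 / 3.50 = 549 nm.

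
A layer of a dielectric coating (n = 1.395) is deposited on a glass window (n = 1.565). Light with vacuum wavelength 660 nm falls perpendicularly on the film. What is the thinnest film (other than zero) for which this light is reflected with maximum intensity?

237 nm

Top surface (1.0 → 1.395): reflection off a higher-index medium gives a half-wave phase shift.
Ray reflecting at the bottom interface goes from n = 1.395 toward n = 1.565: a half-wave phase shift.
Zero or two π shifts → no net half-wave offset.
So the condition for constructive reflection is 2 n t = m λ.
Minimum nonzero at m = 1: t = λ / (2 n) = 660 / (2 × 1.395) = 237 nm.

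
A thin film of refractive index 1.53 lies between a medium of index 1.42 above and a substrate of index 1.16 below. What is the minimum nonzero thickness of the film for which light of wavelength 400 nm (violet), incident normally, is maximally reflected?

Ray reflecting at the top interface goes from n = 1.42 toward n = 1.53: a half-wave phase shift.
At the lower boundary (n = 1.53 to n = 1.16) the reflected ray undergoes no phase shift.
The two reflections differ by half a wavelength.
For strong reflection here: 2 n t = (m + ½) λ.
Minimum at m = 0: t = λ / (4 n) = 400 / (4 × 1.53) = 65.4 nm.

65.4 nm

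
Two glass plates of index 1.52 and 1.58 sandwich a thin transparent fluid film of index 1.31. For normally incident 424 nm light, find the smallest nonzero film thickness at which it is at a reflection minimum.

162 nm

Ray reflecting at the top interface goes from n = 1.52 toward n = 1.31: no phase shift.
Ray reflecting at the bottom interface goes from n = 1.31 toward n = 1.58: a half-wave phase shift.
Exactly one π shift → a net half-wave offset.
With one net inversion, destructive interference in reflection requires 2 n t = m λ.
Minimum nonzero at m = 1: t = λ / (2 n) = 424 / (2 × 1.31) = 162 nm.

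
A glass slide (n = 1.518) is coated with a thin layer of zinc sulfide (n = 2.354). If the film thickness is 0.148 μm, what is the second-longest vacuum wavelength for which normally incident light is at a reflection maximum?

465 nm

At the upper boundary (n = 1.0 to n = 2.354) the reflected ray undergoes a half-wave phase shift.
Ray reflecting at the bottom interface goes from n = 2.354 toward n = 1.518: no phase shift.
Net: one phase inversion between the two reflected rays.
So the condition for constructive reflection is 2 n t = (m + ½) λ.
λ = 2 n t / (m + ½). The second-longest wavelength is m = 1: λ = 2 × 2.354 × 148 / 1.50 = 465 nm.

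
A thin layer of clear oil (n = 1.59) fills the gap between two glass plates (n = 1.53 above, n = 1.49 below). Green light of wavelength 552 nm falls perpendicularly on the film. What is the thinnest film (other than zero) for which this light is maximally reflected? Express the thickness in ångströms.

Top surface (1.53 → 1.59): reflection off a higher-index medium gives a half-wave phase shift.
Bottom surface (1.59 → 1.49): reflection off a lower-index medium gives no phase shift.
The two reflections differ by half a wavelength.
With one net inversion, constructive interference in reflection requires 2 n t = (m + ½) λ.
Minimum at m = 0: t = λ / (4 n) = 552 / (4 × 1.59) = 86.8 nm.

868 Å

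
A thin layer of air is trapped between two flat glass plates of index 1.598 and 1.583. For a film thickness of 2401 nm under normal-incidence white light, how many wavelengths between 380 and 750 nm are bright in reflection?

Top surface (1.598 → 1.0): reflection off a lower-index medium gives no phase shift.
Bottom surface (1.0 → 1.583): reflection off a higher-index medium gives a half-wave phase shift.
The two reflections differ by half a wavelength.
For bright reflection here: 2 n t = (m + ½) λ.
λ = 2 n t / (m + ½) = 4802 / (m + ½) nm.
m=5: 873 nm (IR); m=6: 739 nm (visible); m=7: 640 nm (visible); m=8: 565 nm (visible); m=9: 505 nm (visible); m=10: 457 nm (visible); m=11: 418 nm (visible); m=12: 384 nm (visible); m=13: 356 nm (UV).

7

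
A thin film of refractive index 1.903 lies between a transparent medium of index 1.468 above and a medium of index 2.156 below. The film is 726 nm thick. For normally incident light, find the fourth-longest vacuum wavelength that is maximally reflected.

691 nm

Top surface (1.468 → 1.903): reflection off a higher-index medium gives a half-wave phase shift.
Bottom surface (1.903 → 2.156): reflection off a higher-index medium gives a half-wave phase shift.
Net: no relative phase inversion (both shifts match).
So the condition for constructive reflection is 2 n t = m λ.
λ = 2 n t / m. The fourth-longest wavelength is m = 4: λ = 2 × 1.903 × 726 / 4.00 = 691 nm.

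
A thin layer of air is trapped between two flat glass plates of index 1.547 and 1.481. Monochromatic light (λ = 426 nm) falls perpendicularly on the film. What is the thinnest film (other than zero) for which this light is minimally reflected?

Ray reflecting at the top interface goes from n = 1.547 toward n = 1.0: no phase shift.
Bottom surface (1.0 → 1.481): reflection off a higher-index medium gives a half-wave phase shift.
Exactly one π shift → a net half-wave offset.
With one net inversion, destructive interference in reflection requires 2 n t = m λ.
Minimum nonzero at m = 1: t = λ / (2 n) = 426 / (2 × 1.0) = 213 nm.

213 nm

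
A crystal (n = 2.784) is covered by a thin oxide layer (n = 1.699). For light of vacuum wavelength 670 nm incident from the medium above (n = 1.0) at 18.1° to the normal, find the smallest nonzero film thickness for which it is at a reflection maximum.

Ray reflecting at the top interface goes from n = 1.0 toward n = 1.699: a half-wave phase shift.
At the lower boundary (n = 1.699 to n = 2.784) the reflected ray undergoes a half-wave phase shift.
Zero or two π shifts → no net half-wave offset.
For strong reflection here: 2 n t cos θ_r = m λ.
Snell's law: 1.0 sin 18.1° = 1.699 sin θ_r → sin θ_r = 0.183, cos θ_r = 0.983.
Minimum nonzero at m = 1: t = λ / (2 n cos θ_r) = 670 / (2 × 1.699 × 0.983) = 201 nm.

201 nm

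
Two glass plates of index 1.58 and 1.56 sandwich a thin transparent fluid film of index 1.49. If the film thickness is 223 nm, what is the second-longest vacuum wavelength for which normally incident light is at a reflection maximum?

443 nm

Top surface (1.58 → 1.49): reflection off a lower-index medium gives no phase shift.
Bottom surface (1.49 → 1.56): reflection off a higher-index medium gives a half-wave phase shift.
Exactly one π shift → a net half-wave offset.
So the condition for constructive reflection is 2 n t = (m + ½) λ.
λ = 2 n t / (m + ½). The second-longest wavelength is m = 1: λ = 2 × 1.49 × 223 / 1.50 = 443 nm.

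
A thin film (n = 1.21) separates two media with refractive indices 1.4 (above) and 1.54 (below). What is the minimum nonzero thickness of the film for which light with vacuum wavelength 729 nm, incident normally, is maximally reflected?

151 nm

Ray reflecting at the top interface goes from n = 1.4 toward n = 1.21: no phase shift.
Bottom surface (1.21 → 1.54): reflection off a higher-index medium gives a half-wave phase shift.
Net: one phase inversion between the two reflected rays.
So the condition for constructive reflection is 2 n t = (m + ½) λ.
Minimum at m = 0: t = λ / (4 n) = 729 / (4 × 1.21) = 151 nm.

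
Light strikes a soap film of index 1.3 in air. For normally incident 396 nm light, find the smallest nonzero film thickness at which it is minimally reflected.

152 nm

Top surface (1.0 → 1.3): reflection off a higher-index medium gives a half-wave phase shift.
Bottom surface (1.3 → 1.0): reflection off a lower-index medium gives no phase shift.
The two reflections differ by half a wavelength.
With one net inversion, destructive interference in reflection requires 2 n t = m λ.
Minimum nonzero at m = 1: t = λ / (2 n) = 396 / (2 × 1.3) = 152 nm.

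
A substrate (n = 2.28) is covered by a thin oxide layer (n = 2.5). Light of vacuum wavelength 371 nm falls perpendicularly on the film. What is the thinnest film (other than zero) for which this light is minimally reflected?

At the upper boundary (n = 1.0 to n = 2.5) the reflected ray undergoes a half-wave phase shift.
Bottom surface (2.5 → 2.28): reflection off a lower-index medium gives no phase shift.
Exactly one π shift → a net half-wave offset.
So the condition for destructive reflection is 2 n t = m λ.
Minimum nonzero at m = 1: t = λ / (2 n) = 371 / (2 × 2.5) = 74.2 nm.

74.2 nm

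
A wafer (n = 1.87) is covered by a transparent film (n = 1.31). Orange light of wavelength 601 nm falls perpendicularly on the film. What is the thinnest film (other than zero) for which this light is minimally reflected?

At the upper boundary (n = 1.0 to n = 1.31) the reflected ray undergoes a half-wave phase shift.
At the lower boundary (n = 1.31 to n = 1.87) the reflected ray undergoes a half-wave phase shift.
The two reflections carry the same phase change, so no net offset.
So the condition for destructive reflection is 2 n t = (m + ½) λ.
Minimum at m = 0: t = λ / (4 n) = 601 / (4 × 1.31) = 115 nm.

115 nm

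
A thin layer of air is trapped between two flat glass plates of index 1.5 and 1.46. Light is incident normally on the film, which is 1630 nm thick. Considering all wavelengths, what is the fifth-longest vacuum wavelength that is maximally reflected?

724 nm

Top surface (1.5 → 1.0): reflection off a lower-index medium gives no phase shift.
Ray reflecting at the bottom interface goes from n = 1.0 toward n = 1.46: a half-wave phase shift.
Net: one phase inversion between the two reflected rays.
So the condition for constructive reflection is 2 n t = (m + ½) λ.
λ = 2 n t / (m + ½). The fifth-longest wavelength is m = 4: λ = 2 × 1.0 × 1630 / 4.50 = 724 nm.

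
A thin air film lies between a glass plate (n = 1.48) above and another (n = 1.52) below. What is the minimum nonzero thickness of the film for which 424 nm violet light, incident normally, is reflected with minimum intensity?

212 nm

At the upper boundary (n = 1.48 to n = 1.0) the reflected ray undergoes no phase shift.
At the lower boundary (n = 1.0 to n = 1.52) the reflected ray undergoes a half-wave phase shift.
The two reflections differ by half a wavelength.
With one net inversion, destructive interference in reflection requires 2 n t = m λ.
Minimum nonzero at m = 1: t = λ / (2 n) = 424 / (2 × 1.0) = 212 nm.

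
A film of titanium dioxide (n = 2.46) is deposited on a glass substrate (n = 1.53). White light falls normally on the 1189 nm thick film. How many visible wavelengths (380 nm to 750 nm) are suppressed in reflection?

8

At the upper boundary (n = 1.0 to n = 2.46) the reflected ray undergoes a half-wave phase shift.
At the lower boundary (n = 2.46 to n = 1.53) the reflected ray undergoes no phase shift.
Exactly one π shift → a net half-wave offset.
With one net inversion, destructive interference in reflection requires 2 n t = m λ.
λ = 2 n t / m = 5850 / m nm.
m=7: 836 nm (IR); m=8: 731 nm (visible); m=9: 650 nm (visible); m=10: 585 nm (visible); m=11: 532 nm (visible); m=12: 487 nm (visible); m=13: 450 nm (visible); m=14: 418 nm (visible); m=15: 390 nm (visible); m=16: 366 nm (UV).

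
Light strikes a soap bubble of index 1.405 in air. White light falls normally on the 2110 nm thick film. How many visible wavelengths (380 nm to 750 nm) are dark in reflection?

8

Ray reflecting at the top interface goes from n = 1.0 toward n = 1.405: a half-wave phase shift.
At the lower boundary (n = 1.405 to n = 1.0) the reflected ray undergoes no phase shift.
The two reflections differ by half a wavelength.
So the condition for destructive reflection is 2 n t = m λ.
λ = 2 n t / m = 5929 / m nm.
m=7: 847 nm (IR); m=8: 741 nm (visible); m=9: 659 nm (visible); m=10: 593 nm (visible); m=11: 539 nm (visible); m=12: 494 nm (visible); m=13: 456 nm (visible); m=14: 424 nm (visible); m=15: 395 nm (visible); m=16: 371 nm (UV).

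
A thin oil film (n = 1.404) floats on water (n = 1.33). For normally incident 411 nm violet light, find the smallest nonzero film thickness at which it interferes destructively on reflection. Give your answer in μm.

0.146 μm

Ray reflecting at the top interface goes from n = 1.0 toward n = 1.404: a half-wave phase shift.
Ray reflecting at the bottom interface goes from n = 1.404 toward n = 1.33: no phase shift.
Exactly one π shift → a net half-wave offset.
So the condition for destructive reflection is 2 n t = m λ.
Minimum nonzero at m = 1: t = λ / (2 n) = 411 / (2 × 1.404) = 146 nm.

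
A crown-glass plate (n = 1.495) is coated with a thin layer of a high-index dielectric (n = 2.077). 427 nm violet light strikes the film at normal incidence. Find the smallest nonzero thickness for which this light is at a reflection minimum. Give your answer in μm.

Ray reflecting at the top interface goes from n = 1.0 toward n = 2.077: a half-wave phase shift.
At the lower boundary (n = 2.077 to n = 1.495) the reflected ray undergoes no phase shift.
The two reflections differ by half a wavelength.
With one net inversion, destructive interference in reflection requires 2 n t = m λ.
The smallest nonzero thickness corresponds to m = 1: t = m λ / (2 n) = 1.00 × 427 / (2 × 2.077) = 103 nm.

0.103 μm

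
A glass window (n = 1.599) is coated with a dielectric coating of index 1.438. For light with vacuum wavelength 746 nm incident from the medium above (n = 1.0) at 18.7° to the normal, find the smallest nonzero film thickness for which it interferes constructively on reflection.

Ray reflecting at the top interface goes from n = 1.0 toward n = 1.438: a half-wave phase shift.
Ray reflecting at the bottom interface goes from n = 1.438 toward n = 1.599: a half-wave phase shift.
Zero or two π shifts → no net half-wave offset.
With no net inversion, constructive interference in reflection requires 2 n t cos θ_r = m λ.
Snell's law: 1.0 sin 18.7° = 1.438 sin θ_r → sin θ_r = 0.223, cos θ_r = 0.975.
Minimum nonzero at m = 1: t = λ / (2 n cos θ_r) = 746 / (2 × 1.438 × 0.975) = 266 nm.

266 nm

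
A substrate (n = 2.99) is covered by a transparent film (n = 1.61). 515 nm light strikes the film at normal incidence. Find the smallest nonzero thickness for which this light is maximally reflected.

160 nm

Ray reflecting at the top interface goes from n = 1.0 toward n = 1.61: a half-wave phase shift.
At the lower boundary (n = 1.61 to n = 2.99) the reflected ray undergoes a half-wave phase shift.
Net: no relative phase inversion (both shifts match).
For maximum reflection here: 2 n t = m λ.
The smallest nonzero thickness corresponds to m = 1: t = m λ / (2 n) = 1.00 × 515 / (2 × 1.61) = 160 nm.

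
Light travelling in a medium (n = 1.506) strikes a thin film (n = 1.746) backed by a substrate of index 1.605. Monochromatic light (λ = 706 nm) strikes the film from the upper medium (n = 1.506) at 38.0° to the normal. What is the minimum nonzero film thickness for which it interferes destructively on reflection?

239 nm

Ray reflecting at the top interface goes from n = 1.506 toward n = 1.746: a half-wave phase shift.
Bottom surface (1.746 → 1.605): reflection off a lower-index medium gives no phase shift.
The two reflections differ by half a wavelength.
For dark reflection here: 2 n t cos θ_r = m λ.
Snell's law: 1.506 sin 38.0° = 1.746 sin θ_r → sin θ_r = 0.531, cos θ_r = 0.847.
Minimum nonzero at m = 1: t = λ / (2 n cos θ_r) = 706 / (2 × 1.746 × 0.847) = 239 nm.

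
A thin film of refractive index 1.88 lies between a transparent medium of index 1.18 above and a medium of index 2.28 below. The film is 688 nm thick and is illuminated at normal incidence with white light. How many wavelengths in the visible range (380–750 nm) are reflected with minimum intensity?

4

Ray reflecting at the top interface goes from n = 1.18 toward n = 1.88: a half-wave phase shift.
Bottom surface (1.88 → 2.28): reflection off a higher-index medium gives a half-wave phase shift.
The two reflections carry the same phase change, so no net offset.
For minimum reflection here: 2 n t = (m + ½) λ.
λ = 2 n t / (m + ½) = 2587 / (m + ½) nm.
m=2: 1035 nm (IR); m=3: 739 nm (visible); m=4: 575 nm (visible); m=5: 470 nm (visible); m=6: 398 nm (visible); m=7: 345 nm (UV).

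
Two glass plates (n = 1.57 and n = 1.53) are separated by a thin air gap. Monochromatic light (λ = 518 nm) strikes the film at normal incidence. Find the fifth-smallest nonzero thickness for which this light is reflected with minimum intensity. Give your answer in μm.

Ray reflecting at the top interface goes from n = 1.57 toward n = 1.0: no phase shift.
Ray reflecting at the bottom interface goes from n = 1.0 toward n = 1.53: a half-wave phase shift.
Exactly one π shift → a net half-wave offset.
So the condition for destructive reflection is 2 n t = m λ.
The fifth-smallest nonzero thickness corresponds to m = 5: t = m λ / (2 n) = 5.00 × 518 / (2 × 1.0) = 1295 nm.

1.30 μm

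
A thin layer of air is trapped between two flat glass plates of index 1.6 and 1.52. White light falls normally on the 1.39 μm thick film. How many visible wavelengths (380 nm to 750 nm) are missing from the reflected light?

Ray reflecting at the top interface goes from n = 1.6 toward n = 1.0: no phase shift.
Ray reflecting at the bottom interface goes from n = 1.0 toward n = 1.52: a half-wave phase shift.
Net: one phase inversion between the two reflected rays.
For dark reflection here: 2 n t = m λ.
λ = 2 n t / m = 2780 / m nm.
m=3: 927 nm (IR); m=4: 695 nm (visible); m=5: 556 nm (visible); m=6: 463 nm (visible); m=7: 397 nm (visible); m=8: 348 nm (UV).

4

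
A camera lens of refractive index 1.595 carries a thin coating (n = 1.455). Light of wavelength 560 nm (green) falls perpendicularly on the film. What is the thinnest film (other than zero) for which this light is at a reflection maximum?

Top surface (1.0 → 1.455): reflection off a higher-index medium gives a half-wave phase shift.
Ray reflecting at the bottom interface goes from n = 1.455 toward n = 1.595: a half-wave phase shift.
Net: no relative phase inversion (both shifts match).
With no net inversion, constructive interference in reflection requires 2 n t = m λ.
Minimum nonzero at m = 1: t = λ / (2 n) = 560 / (2 × 1.455) = 192 nm.

192 nm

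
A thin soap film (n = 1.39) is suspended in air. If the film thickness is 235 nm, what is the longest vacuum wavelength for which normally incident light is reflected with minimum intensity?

Top surface (1.0 → 1.39): reflection off a higher-index medium gives a half-wave phase shift.
At the lower boundary (n = 1.39 to n = 1.0) the reflected ray undergoes no phase shift.
The two reflections differ by half a wavelength.
For dark reflection here: 2 n t = m λ.
λ = 2 n t / m. The longest wavelength is m = 1: λ = 2 × 1.39 × 235 / 1.00 = 653 nm.

653 nm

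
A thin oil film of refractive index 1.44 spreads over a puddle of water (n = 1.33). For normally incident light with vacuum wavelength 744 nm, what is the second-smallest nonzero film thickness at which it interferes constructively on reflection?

Top surface (1.0 → 1.44): reflection off a higher-index medium gives a half-wave phase shift.
Bottom surface (1.44 → 1.33): reflection off a lower-index medium gives no phase shift.
Net: one phase inversion between the two reflected rays.
So the condition for constructive reflection is 2 n t = (m + ½) λ.
The second-smallest nonzero thickness corresponds to m = 1: t = (m + ½) λ / (2 n) = 1.50 × 744 / (2 × 1.44) = 388 nm.

388 nm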